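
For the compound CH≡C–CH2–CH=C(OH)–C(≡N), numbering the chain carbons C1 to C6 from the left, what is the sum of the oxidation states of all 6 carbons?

Bonds to more-electronegative neighbours contribute +1 each, bonds to H or metals contribute −1 each, and C–C bonds contribute 0. Tallying each carbon:
C1: 3C, 1H → 0 − 1 = -1
C2: 4C → 0 = 0
C3: 2C, 2H → 0 − 2 = -2
C4: 3C, 1H → 0 − 1 = -1
C5: 3C, 1O → 0 + 1 = +1
C6: 1C, 3N → 0 + 3 = +3
Sum = -1 + 0 − 2 − 1 + 1 + 3 = 0.

0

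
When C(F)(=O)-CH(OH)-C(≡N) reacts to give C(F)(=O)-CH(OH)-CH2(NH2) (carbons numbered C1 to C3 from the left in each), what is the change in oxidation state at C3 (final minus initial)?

-4

Before: C3 has 1 bond to C, 3 bonds to N → oxidation state +3.
After: C3 has 1 bond to C, 2 bonds to H, 1 bond to N → oxidation state -1.
Δ = -1 − (+3) = -4, so this is a reduction at C3.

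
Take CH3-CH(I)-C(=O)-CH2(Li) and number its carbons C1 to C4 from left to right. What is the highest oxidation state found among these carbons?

Tallying each carbon's bonds:
C1: 1C, 3H → 0 − 3 = -3
C2: 2C, 1H, 1I → 0 − 1 + 1 = 0
C3: 2C, 2O → 0 + 2 = +2
C4: 1C, 2H, 1Li → 0 − 2 − 1 = -3
The highest value is +2.

+2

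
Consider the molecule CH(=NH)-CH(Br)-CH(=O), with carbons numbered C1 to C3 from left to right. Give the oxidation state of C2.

Each bond to a more electronegative atom (O, N, halogen) counts +1, each bond to a less electronegative atom (H, metal, B, Si) counts −1, and each C–C bond counts 0.
C2 has one bond to C (0), one bond to C (0), one bond to Br (+1), one bond to H (-1).
Oxidation state = 0 + 0 + 1 − 1 = 0.

0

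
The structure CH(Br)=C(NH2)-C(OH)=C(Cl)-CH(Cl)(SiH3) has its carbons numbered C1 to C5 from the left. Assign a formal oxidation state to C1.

C1 has a double bond to C (2×0 = 0), one bond to Br (+1), one bond to H (-1).
Oxidation state = 0 + 1 − 1 = 0.

0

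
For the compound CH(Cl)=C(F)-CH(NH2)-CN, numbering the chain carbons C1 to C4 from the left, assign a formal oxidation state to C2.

+1

Count +1 for every bond to an atom more electronegative than carbon and −1 for every bond to one less electronegative; C–C bonds are 0.
C2 has a double bond to C (2×0 = 0), one bond to C (0), one bond to F (+1).
Oxidation state = 0 + 0 + 1 = +1.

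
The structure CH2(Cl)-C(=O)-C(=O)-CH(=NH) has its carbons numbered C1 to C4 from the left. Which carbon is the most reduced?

Tallying each carbon's bonds:
C1: 1C, 2H, 1Cl → 0 − 2 + 1 = -1
C2: 2C, 2O → 0 + 2 = +2
C3: 2C, 2O → 0 + 2 = +2
C4: 1C, 1H, 2N → 0 − 1 + 2 = +1
The most reduced carbon is C1 at -1.

C1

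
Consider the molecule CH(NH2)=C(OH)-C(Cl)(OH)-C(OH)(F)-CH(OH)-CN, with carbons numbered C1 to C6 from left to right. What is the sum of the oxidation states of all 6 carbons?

Bonds to more-electronegative neighbours contribute +1 each, bonds to H or metals contribute −1 each, and C–C bonds contribute 0. Tallying each carbon:
C1: 2C, 1H, 1N → 0 − 1 + 1 = 0
C2: 3C, 1O → 0 + 1 = +1
C3: 2C, 1O, 1Cl → 0 + 1 + 1 = +2
C4: 2C, 1O, 1F → 0 + 1 + 1 = +2
C5: 2C, 1H, 1O → 0 − 1 + 1 = 0
C6: 1C, 3N → 0 + 3 = +3
Sum = 0 + 1 + 2 + 2 + 0 + 3 = +8.

+8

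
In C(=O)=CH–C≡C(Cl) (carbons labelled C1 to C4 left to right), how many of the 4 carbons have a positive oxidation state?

Tallying each carbon's bonds:
C1: 2C, 2O → 0 + 2 = +2
C2: 3C, 1H → 0 − 1 = -1
C3: 4C → 0 = 0
C4: 3C, 1Cl → 0 + 1 = +1
2 carbons (C1, C4) meet the condition.

2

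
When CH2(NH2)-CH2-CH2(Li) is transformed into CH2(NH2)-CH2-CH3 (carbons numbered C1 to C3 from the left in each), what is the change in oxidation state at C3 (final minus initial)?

Before: C3 has 1 bond to C, 2 bonds to H, 1 bond to Li → oxidation state -3.
After: C3 has 1 bond to C, 3 bonds to H → oxidation state -3.
Δ = -3 − (-3) = 0, so no net redox change at C3.

0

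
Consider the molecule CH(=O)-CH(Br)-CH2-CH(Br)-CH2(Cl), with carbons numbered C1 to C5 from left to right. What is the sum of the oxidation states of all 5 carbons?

Tallying each carbon's bonds:
C1: 1C, 1H, 2O → 0 − 1 + 2 = +1
C2: 2C, 1H, 1Br → 0 − 1 + 1 = 0
C3: 2C, 2H → 0 − 2 = -2
C4: 2C, 1H, 1Br → 0 − 1 + 1 = 0
C5: 1C, 2H, 1Cl → 0 − 2 + 1 = -1
Sum = +1 + 0 − 2 + 0 − 1 = -2.

-2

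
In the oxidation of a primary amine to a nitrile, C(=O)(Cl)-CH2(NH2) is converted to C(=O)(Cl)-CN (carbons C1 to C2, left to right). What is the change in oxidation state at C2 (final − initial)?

Before: C2 has 1 bond to C, 2 bonds to H, 1 bond to N → oxidation state -1.
After: C2 has 1 bond to C, 3 bonds to N → oxidation state +3.
Δ = +3 − (-1) = +4, so this is an oxidation at C2.

+4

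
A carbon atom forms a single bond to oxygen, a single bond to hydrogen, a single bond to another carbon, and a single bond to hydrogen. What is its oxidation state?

-1

Count +1 for every bond to an atom more electronegative than carbon and −1 for every bond to one less electronegative; C–C bonds are 0.
The carbon has one bond to C (0), one bond to O (+1), one bond to H (-1), one bond to H (-1).
Oxidation state = 0 + 1 − 1 − 1 = -1.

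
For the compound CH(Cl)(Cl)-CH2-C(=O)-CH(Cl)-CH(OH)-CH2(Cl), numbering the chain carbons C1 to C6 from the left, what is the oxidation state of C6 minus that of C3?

-3

C6: 1C, 2H, 1Cl → 0 − 2 + 1 = -1
C3: 2C, 2O → 0 + 2 = +2
Difference: -1 − (+2) = -3.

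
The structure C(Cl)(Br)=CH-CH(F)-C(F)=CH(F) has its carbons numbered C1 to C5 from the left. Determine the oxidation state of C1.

Bonds to more-electronegative neighbours contribute +1 each, bonds to H or metals contribute −1 each, and C–C bonds contribute 0.
C1 has a double bond to C (2×0 = 0), one bond to Cl (+1), one bond to Br (+1).
Oxidation state = 0 + 1 + 1 = +2.

+2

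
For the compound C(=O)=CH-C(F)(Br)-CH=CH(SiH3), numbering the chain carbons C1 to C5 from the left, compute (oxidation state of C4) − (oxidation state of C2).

0

C4: 3C, 1H → 0 − 1 = -1
C2: 3C, 1H → 0 − 1 = -1
Difference: -1 − (-1) = 0.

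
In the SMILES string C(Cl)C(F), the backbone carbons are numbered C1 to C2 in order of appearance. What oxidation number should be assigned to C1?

-1

C1 has one bond to C (0), one bond to Cl (+1), one bond to H (-1), one bond to H (-1).
Oxidation state = 0 + 1 − 1 − 1 = -1.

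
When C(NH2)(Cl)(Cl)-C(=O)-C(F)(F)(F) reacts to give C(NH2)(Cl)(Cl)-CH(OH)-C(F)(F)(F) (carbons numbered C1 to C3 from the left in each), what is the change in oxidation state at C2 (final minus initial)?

-2

Before: C2 has 2 bonds to C, 2 bonds to O → oxidation state +2.
After: C2 has 2 bonds to C, 1 bond to H, 1 bond to O → oxidation state 0.
Δ = 0 − (+2) = -2, so this is a reduction at C2.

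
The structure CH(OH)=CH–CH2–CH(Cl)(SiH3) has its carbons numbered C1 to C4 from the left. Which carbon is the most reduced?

C3

Tallying each carbon's bonds:
C1: 2C, 1H, 1O → 0 − 1 + 1 = 0
C2: 3C, 1H → 0 − 1 = -1
C3: 2C, 2H → 0 − 2 = -2
C4: 1C, 1H, 1Cl, 1Si → 0 − 1 + 1 − 1 = -1
The most reduced carbon is C3 at -2.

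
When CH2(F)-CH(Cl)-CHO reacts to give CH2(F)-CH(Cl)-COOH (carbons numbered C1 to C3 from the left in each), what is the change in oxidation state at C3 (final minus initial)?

Before: C3 has 1 bond to C, 1 bond to H, 2 bonds to O → oxidation state +1.
After: C3 has 1 bond to C, 3 bonds to O → oxidation state +3.
Δ = +3 − (+1) = +2, so this is an oxidation at C3.

+2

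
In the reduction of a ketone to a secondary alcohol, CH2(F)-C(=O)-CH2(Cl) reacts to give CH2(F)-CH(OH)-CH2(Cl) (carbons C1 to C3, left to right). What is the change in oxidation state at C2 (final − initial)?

Before: C2 has 2 bonds to C, 2 bonds to O → oxidation state +2.
After: C2 has 2 bonds to C, 1 bond to H, 1 bond to O → oxidation state 0.
Δ = 0 − (+2) = -2, so this is a reduction at C2.

-2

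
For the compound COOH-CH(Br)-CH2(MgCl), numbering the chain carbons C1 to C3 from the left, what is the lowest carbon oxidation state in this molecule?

Tallying each carbon's bonds:
C1: 1C, 3O → 0 + 3 = +3
C2: 2C, 1H, 1Br → 0 − 1 + 1 = 0
C3: 1C, 2H, 1Mg → 0 − 2 − 1 = -3
The lowest value is -3.

-3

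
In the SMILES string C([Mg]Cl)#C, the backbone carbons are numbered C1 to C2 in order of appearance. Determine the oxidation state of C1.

-1

C1 has a triple bond to C (3×0 = 0), one bond to Mg (-1).
Oxidation state = 0 − 1 = -1.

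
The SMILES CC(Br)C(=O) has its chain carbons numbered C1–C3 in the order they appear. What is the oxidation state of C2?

Assign +1 per bond to O/N/halogen, −1 per bond to H or an electropositive element, and 0 per bond to carbon.
C2 has one bond to C (0), one bond to C (0), one bond to Br (+1), one bond to H (-1).
Oxidation state = 0 + 0 + 1 − 1 = 0.

0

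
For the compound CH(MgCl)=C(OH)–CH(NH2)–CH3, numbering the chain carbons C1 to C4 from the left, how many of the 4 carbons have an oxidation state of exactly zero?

1

Tallying each carbon's bonds:
C1: 2C, 1H, 1Mg → 0 − 1 − 1 = -2
C2: 3C, 1O → 0 + 1 = +1
C3: 2C, 1H, 1N → 0 − 1 + 1 = 0
C4: 1C, 3H → 0 − 3 = -3
1 carbon (C3) meets the condition.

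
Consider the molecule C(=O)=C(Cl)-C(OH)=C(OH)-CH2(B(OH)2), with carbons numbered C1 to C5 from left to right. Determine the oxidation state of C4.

+1

Each bond to a more electronegative atom (O, N, halogen) counts +1, each bond to a less electronegative atom (H, metal, B, Si) counts −1, and each C–C bond counts 0.
C4 has a double bond to C (2×0 = 0), one bond to C (0), one bond to O (+1).
Oxidation state = 0 + 0 + 1 = +1.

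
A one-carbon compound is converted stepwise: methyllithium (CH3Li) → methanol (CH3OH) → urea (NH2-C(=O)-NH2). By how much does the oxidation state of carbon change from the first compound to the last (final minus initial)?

+8

Carbon oxidation states along the series — methyllithium: -4, methanol: -2, urea: +4.
Net change = +4 − (-4) = +8.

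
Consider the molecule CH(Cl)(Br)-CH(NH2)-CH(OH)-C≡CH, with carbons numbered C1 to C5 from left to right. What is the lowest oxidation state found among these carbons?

Each bond to a more electronegative atom (O, N, halogen) counts +1, each bond to a less electronegative atom (H, metal, B, Si) counts −1, and each C–C bond counts 0. Tallying each carbon:
C1: 1C, 1H, 1Cl, 1Br → 0 − 1 + 1 + 1 = +1
C2: 2C, 1H, 1N → 0 − 1 + 1 = 0
C3: 2C, 1H, 1O → 0 − 1 + 1 = 0
C4: 4C → 0 = 0
C5: 3C, 1H → 0 − 1 = -1
The lowest value is -1.

-1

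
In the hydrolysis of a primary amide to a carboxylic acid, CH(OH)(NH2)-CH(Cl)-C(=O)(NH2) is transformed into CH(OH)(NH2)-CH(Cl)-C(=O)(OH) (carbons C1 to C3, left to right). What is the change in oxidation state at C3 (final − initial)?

Before: C3 has 1 bond to C, 2 bonds to O, 1 bond to N → oxidation state +3.
After: C3 has 1 bond to C, 3 bonds to O → oxidation state +3.
Δ = +3 − (+3) = 0, so no net redox change at C3.

0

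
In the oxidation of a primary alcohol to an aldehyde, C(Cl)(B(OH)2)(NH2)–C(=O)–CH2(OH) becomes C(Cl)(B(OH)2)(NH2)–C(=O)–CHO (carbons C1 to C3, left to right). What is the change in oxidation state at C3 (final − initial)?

Before: C3 has 1 bond to C, 2 bonds to H, 1 bond to O → oxidation state -1.
After: C3 has 1 bond to C, 1 bond to H, 2 bonds to O → oxidation state +1.
Δ = +1 − (-1) = +2, so this is an oxidation at C3.

+2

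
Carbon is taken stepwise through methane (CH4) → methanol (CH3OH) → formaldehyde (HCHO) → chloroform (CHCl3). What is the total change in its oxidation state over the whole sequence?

Carbon oxidation states along the series — methane: -4, methanol: -2, formaldehyde: 0, chloroform: +2.
Net change = +2 − (-4) = +6.

+6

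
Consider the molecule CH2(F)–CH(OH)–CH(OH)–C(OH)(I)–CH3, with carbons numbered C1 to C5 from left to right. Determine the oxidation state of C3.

0

Count +1 for every bond to an atom more electronegative than carbon and −1 for every bond to one less electronegative; C–C bonds are 0.
C3 has one bond to C (0), one bond to C (0), one bond to H (-1), one bond to O (+1).
Oxidation state = 0 + 0 − 1 + 1 = 0.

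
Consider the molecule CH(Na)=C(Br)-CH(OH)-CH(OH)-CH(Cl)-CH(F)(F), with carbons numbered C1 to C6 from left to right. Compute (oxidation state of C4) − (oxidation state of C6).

-1

C4: 2C, 1H, 1O → 0 − 1 + 1 = 0
C6: 1C, 1H, 2F → 0 − 1 + 2 = +1
Difference: 0 − (+1) = -1.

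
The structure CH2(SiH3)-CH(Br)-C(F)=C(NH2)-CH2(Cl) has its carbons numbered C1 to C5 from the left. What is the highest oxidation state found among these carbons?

+1

Tallying each carbon's bonds:
C1: 1C, 2H, 1Si → 0 − 2 − 1 = -3
C2: 2C, 1H, 1Br → 0 − 1 + 1 = 0
C3: 3C, 1F → 0 + 1 = +1
C4: 3C, 1N → 0 + 1 = +1
C5: 1C, 2H, 1Cl → 0 − 2 + 1 = -1
The highest value is +1.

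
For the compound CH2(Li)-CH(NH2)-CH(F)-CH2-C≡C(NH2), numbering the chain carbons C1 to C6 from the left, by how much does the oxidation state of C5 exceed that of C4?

C5: 4C → 0 = 0
C4: 2C, 2H → 0 − 2 = -2
Difference: 0 − (-2) = +2.

+2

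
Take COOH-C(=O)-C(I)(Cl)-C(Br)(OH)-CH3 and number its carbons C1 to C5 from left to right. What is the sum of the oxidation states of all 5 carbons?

+6

Tallying each carbon's bonds:
C1: 1C, 3O → 0 + 3 = +3
C2: 2C, 2O → 0 + 2 = +2
C3: 2C, 1Cl, 1I → 0 + 1 + 1 = +2
C4: 2C, 1O, 1Br → 0 + 1 + 1 = +2
C5: 1C, 3H → 0 − 3 = -3
Sum = +3 + 2 + 2 + 2 − 3 = +6.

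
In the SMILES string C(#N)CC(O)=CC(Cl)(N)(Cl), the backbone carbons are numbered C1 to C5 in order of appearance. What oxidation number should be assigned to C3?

C3 has one bond to C (0), a double bond to C (2×0 = 0), one bond to O (+1).
Oxidation state = 0 + 0 + 1 = +1.

+1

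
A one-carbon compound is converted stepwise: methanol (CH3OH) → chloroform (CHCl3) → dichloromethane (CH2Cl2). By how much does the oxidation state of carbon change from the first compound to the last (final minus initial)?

Carbon oxidation states along the series — methanol: -2, chloroform: +2, dichloromethane: 0.
Net change = 0 − (-2) = +2.

+2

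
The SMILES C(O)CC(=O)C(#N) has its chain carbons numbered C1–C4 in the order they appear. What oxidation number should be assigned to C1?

-1

C1 has one bond to C (0), one bond to O (+1), one bond to H (-1), one bond to H (-1).
Oxidation state = 0 + 1 − 1 − 1 = -1.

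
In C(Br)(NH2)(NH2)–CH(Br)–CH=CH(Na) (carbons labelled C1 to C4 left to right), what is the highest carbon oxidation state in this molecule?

+3

Count +1 for every bond to an atom more electronegative than carbon and −1 for every bond to one less electronegative; C–C bonds are 0. Tallying each carbon:
C1: 1C, 2N, 1Br → 0 + 2 + 1 = +3
C2: 2C, 1H, 1Br → 0 − 1 + 1 = 0
C3: 3C, 1H → 0 − 1 = -1
C4: 2C, 1H, 1Na → 0 − 1 − 1 = -2
The highest value is +3.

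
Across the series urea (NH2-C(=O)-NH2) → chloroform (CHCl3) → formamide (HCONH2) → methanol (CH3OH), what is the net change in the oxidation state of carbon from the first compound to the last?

Carbon oxidation states along the series — urea: +4, chloroform: +2, formamide: +2, methanol: -2.
Net change = -2 − (+4) = -6.

-6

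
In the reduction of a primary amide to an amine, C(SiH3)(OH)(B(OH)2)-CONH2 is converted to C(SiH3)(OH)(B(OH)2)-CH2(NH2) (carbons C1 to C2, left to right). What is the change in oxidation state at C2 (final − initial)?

-4

Before: C2 has 1 bond to C, 2 bonds to O, 1 bond to N → oxidation state +3.
After: C2 has 1 bond to C, 2 bonds to H, 1 bond to N → oxidation state -1.
Δ = -1 − (+3) = -4, so this is a reduction at C2.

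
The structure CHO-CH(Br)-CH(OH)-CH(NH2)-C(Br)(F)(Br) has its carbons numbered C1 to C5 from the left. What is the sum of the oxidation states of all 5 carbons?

Tallying each carbon's bonds:
C1: 1C, 1H, 2O → 0 − 1 + 2 = +1
C2: 2C, 1H, 1Br → 0 − 1 + 1 = 0
C3: 2C, 1H, 1O → 0 − 1 + 1 = 0
C4: 2C, 1H, 1N → 0 − 1 + 1 = 0
C5: 1C, 1F, 2Br → 0 + 1 + 2 = +3
Sum = +1 + 0 + 0 + 0 + 3 = +4.

+4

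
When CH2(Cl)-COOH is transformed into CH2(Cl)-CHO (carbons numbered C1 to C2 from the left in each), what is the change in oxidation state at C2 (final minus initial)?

Before: C2 has 1 bond to C, 3 bonds to O → oxidation state +3.
After: C2 has 1 bond to C, 1 bond to H, 2 bonds to O → oxidation state +1.
Δ = +1 − (+3) = -2, so this is a reduction at C2.

-2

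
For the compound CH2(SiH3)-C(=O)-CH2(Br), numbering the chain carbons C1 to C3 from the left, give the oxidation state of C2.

Assign +1 per bond to O/N/halogen, −1 per bond to H or an electropositive element, and 0 per bond to carbon.
C2 has one bond to C (0), one bond to C (0), a double bond to O (2×+1 = +2).
Oxidation state = 0 + 0 + 2 = +2.

+2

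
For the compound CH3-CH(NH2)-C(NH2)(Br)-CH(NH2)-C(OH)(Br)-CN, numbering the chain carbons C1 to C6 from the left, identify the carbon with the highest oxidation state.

Each bond to a more electronegative atom (O, N, halogen) counts +1, each bond to a less electronegative atom (H, metal, B, Si) counts −1, and each C–C bond counts 0. Tallying each carbon:
C1: 1C, 3H → 0 − 3 = -3
C2: 2C, 1H, 1N → 0 − 1 + 1 = 0
C3: 2C, 1N, 1Br → 0 + 1 + 1 = +2
C4: 2C, 1H, 1N → 0 − 1 + 1 = 0
C5: 2C, 1O, 1Br → 0 + 1 + 1 = +2
C6: 1C, 3N → 0 + 3 = +3
The most oxidised carbon is C6 at +3.

C6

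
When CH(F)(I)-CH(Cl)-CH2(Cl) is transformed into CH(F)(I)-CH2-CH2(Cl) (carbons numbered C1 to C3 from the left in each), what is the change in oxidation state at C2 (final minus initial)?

-2

Before: C2 has 2 bonds to C, 1 bond to H, 1 bond to Cl → oxidation state 0.
After: C2 has 2 bonds to C, 2 bonds to H → oxidation state -2.
Δ = -2 − (0) = -2, so this is a reduction at C2.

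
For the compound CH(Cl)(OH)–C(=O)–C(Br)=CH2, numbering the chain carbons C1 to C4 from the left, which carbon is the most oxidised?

Tallying each carbon's bonds:
C1: 1C, 1H, 1O, 1Cl → 0 − 1 + 1 + 1 = +1
C2: 2C, 2O → 0 + 2 = +2
C3: 3C, 1Br → 0 + 1 = +1
C4: 2C, 2H → 0 − 2 = -2
The most oxidised carbon is C2 at +2.

C2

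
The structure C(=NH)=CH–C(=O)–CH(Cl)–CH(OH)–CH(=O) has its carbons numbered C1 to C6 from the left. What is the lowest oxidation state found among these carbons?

-1

Tallying each carbon's bonds:
C1: 2C, 2N → 0 + 2 = +2
C2: 3C, 1H → 0 − 1 = -1
C3: 2C, 2O → 0 + 2 = +2
C4: 2C, 1H, 1Cl → 0 − 1 + 1 = 0
C5: 2C, 1H, 1O → 0 − 1 + 1 = 0
C6: 1C, 1H, 2O → 0 − 1 + 2 = +1
The lowest value is -1.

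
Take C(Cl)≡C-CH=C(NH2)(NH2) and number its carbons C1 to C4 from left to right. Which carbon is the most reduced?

Tallying each carbon's bonds:
C1: 3C, 1Cl → 0 + 1 = +1
C2: 4C → 0 = 0
C3: 3C, 1H → 0 − 1 = -1
C4: 2C, 2N → 0 + 2 = +2
The most reduced carbon is C3 at -1.

C3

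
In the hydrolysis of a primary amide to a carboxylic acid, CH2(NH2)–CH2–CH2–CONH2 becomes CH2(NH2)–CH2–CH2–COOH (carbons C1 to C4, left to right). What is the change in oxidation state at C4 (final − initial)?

0

Before: C4 has 1 bond to C, 2 bonds to O, 1 bond to N → oxidation state +3.
After: C4 has 1 bond to C, 3 bonds to O → oxidation state +3.
Δ = +3 − (+3) = 0, so no net redox change at C4.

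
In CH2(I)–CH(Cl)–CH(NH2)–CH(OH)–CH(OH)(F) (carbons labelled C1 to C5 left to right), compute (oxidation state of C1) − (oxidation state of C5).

C1: 1C, 2H, 1I → 0 − 2 + 1 = -1
C5: 1C, 1H, 1O, 1F → 0 − 1 + 1 + 1 = +1
Difference: -1 − (+1) = -2.

-2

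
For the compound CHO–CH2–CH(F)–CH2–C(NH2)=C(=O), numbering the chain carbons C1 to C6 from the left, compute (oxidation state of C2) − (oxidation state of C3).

C2: 2C, 2H → 0 − 2 = -2
C3: 2C, 1H, 1F → 0 − 1 + 1 = 0
Difference: -2 − (0) = -2.

-2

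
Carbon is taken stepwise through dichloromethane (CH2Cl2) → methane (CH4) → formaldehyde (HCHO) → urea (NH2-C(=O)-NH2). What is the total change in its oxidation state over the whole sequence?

+4

Carbon oxidation states along the series — dichloromethane: 0, methane: -4, formaldehyde: 0, urea: +4.
Net change = +4 − (0) = +4.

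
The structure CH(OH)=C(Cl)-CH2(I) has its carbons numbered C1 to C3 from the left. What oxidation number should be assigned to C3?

C3 has one bond to C (0), one bond to H (-1), one bond to I (+1), one bond to H (-1).
Oxidation state = 0 − 1 + 1 − 1 = -1.

-1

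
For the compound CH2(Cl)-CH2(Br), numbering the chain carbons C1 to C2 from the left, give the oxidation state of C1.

-1

Count +1 for every bond to an atom more electronegative than carbon and −1 for every bond to one less electronegative; C–C bonds are 0.
C1 has one bond to C (0), one bond to H (-1), one bond to Cl (+1), one bond to H (-1).
Oxidation state = 0 − 1 + 1 − 1 = -1.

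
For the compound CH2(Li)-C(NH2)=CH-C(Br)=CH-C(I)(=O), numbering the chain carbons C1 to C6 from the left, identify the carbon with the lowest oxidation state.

Each bond to a more electronegative atom (O, N, halogen) counts +1, each bond to a less electronegative atom (H, metal, B, Si) counts −1, and each C–C bond counts 0. Tallying each carbon:
C1: 1C, 2H, 1Li → 0 − 2 − 1 = -3
C2: 3C, 1N → 0 + 1 = +1
C3: 3C, 1H → 0 − 1 = -1
C4: 3C, 1Br → 0 + 1 = +1
C5: 3C, 1H → 0 − 1 = -1
C6: 1C, 2O, 1I → 0 + 2 + 1 = +3
The most reduced carbon is C1 at -3.

C1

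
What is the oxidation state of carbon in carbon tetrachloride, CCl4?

Count +1 for every bond to an atom more electronegative than carbon and −1 for every bond to one less electronegative; C–C bonds are 0.
The carbon has one bond to Cl (+1), one bond to Cl (+1), one bond to Cl (+1), one bond to Cl (+1).
Oxidation state = +1 + 1 + 1 + 1 = +4.

+4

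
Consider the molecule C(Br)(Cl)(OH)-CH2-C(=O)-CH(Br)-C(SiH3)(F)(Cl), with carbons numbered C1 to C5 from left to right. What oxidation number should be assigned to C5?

+1

Assign +1 per bond to O/N/halogen, −1 per bond to H or an electropositive element, and 0 per bond to carbon.
C5 has one bond to C (0), one bond to Si (-1), one bond to F (+1), one bond to Cl (+1).
Oxidation state = 0 − 1 + 1 + 1 = +1.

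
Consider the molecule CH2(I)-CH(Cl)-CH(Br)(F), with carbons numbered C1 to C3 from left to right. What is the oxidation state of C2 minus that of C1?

C2: 2C, 1H, 1Cl → 0 − 1 + 1 = 0
C1: 1C, 2H, 1I → 0 − 2 + 1 = -1
Difference: 0 − (-1) = +1.

+1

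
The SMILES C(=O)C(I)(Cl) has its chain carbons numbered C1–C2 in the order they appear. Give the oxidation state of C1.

+1

Assign +1 per bond to O/N/halogen, −1 per bond to H or an electropositive element, and 0 per bond to carbon.
C1 has one bond to C (0), one bond to H (-1), a double bond to O (2×+1 = +2).
Oxidation state = 0 − 1 + 2 = +1.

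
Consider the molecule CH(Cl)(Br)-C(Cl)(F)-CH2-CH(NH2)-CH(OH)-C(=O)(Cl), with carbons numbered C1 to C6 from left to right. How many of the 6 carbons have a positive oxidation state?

Count +1 for every bond to an atom more electronegative than carbon and −1 for every bond to one less electronegative; C–C bonds are 0. Tallying each carbon:
C1: 1C, 1H, 1Cl, 1Br → 0 − 1 + 1 + 1 = +1
C2: 2C, 1F, 1Cl → 0 + 1 + 1 = +2
C3: 2C, 2H → 0 − 2 = -2
C4: 2C, 1H, 1N → 0 − 1 + 1 = 0
C5: 2C, 1H, 1O → 0 − 1 + 1 = 0
C6: 1C, 2O, 1Cl → 0 + 2 + 1 = +3
3 carbons (C1, C2, C6) meet the condition.

3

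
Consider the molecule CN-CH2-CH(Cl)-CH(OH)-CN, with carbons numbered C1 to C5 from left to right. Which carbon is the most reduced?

Tallying each carbon's bonds:
C1: 1C, 3N → 0 + 3 = +3
C2: 2C, 2H → 0 − 2 = -2
C3: 2C, 1H, 1Cl → 0 − 1 + 1 = 0
C4: 2C, 1H, 1O → 0 − 1 + 1 = 0
C5: 1C, 3N → 0 + 3 = +3
The most reduced carbon is C2 at -2.

C2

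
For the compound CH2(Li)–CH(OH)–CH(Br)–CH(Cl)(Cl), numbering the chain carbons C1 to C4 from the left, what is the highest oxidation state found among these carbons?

Assign +1 per bond to O/N/halogen, −1 per bond to H or an electropositive element, and 0 per bond to carbon. Tallying each carbon:
C1: 1C, 2H, 1Li → 0 − 2 − 1 = -3
C2: 2C, 1H, 1O → 0 − 1 + 1 = 0
C3: 2C, 1H, 1Br → 0 − 1 + 1 = 0
C4: 1C, 1H, 2Cl → 0 − 1 + 2 = +1
The highest value is +1.

+1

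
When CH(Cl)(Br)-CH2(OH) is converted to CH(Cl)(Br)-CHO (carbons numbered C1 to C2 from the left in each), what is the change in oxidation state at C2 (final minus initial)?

Before: C2 has 1 bond to C, 2 bonds to H, 1 bond to O → oxidation state -1.
After: C2 has 1 bond to C, 1 bond to H, 2 bonds to O → oxidation state +1.
Δ = +1 − (-1) = +2, so this is an oxidation at C2.

+2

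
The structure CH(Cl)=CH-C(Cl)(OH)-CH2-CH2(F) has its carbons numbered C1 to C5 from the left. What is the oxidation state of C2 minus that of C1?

C2: 3C, 1H → 0 − 1 = -1
C1: 2C, 1H, 1Cl → 0 − 1 + 1 = 0
Difference: -1 − (0) = -1.

-1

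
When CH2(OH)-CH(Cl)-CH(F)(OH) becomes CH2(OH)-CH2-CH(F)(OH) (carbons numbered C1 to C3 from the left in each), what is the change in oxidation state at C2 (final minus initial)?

-2

Before: C2 has 2 bonds to C, 1 bond to H, 1 bond to Cl → oxidation state 0.
After: C2 has 2 bonds to C, 2 bonds to H → oxidation state -2.
Δ = -2 − (0) = -2, so this is a reduction at C2.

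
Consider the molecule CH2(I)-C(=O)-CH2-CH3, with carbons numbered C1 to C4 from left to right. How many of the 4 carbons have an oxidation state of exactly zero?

Assign +1 per bond to O/N/halogen, −1 per bond to H or an electropositive element, and 0 per bond to carbon. Tallying each carbon:
C1: 1C, 2H, 1I → 0 − 2 + 1 = -1
C2: 2C, 2O → 0 + 2 = +2
C3: 2C, 2H → 0 − 2 = -2
C4: 1C, 3H → 0 − 3 = -3
0 carbons meet the condition.

0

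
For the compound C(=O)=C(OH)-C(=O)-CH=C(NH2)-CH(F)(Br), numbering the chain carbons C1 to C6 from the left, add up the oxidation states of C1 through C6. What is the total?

+6

Each bond to a more electronegative atom (O, N, halogen) counts +1, each bond to a less electronegative atom (H, metal, B, Si) counts −1, and each C–C bond counts 0. Tallying each carbon:
C1: 2C, 2O → 0 + 2 = +2
C2: 3C, 1O → 0 + 1 = +1
C3: 2C, 2O → 0 + 2 = +2
C4: 3C, 1H → 0 − 1 = -1
C5: 3C, 1N → 0 + 1 = +1
C6: 1C, 1H, 1F, 1Br → 0 − 1 + 1 + 1 = +1
Sum = +2 + 1 + 2 − 1 + 1 + 1 = +6.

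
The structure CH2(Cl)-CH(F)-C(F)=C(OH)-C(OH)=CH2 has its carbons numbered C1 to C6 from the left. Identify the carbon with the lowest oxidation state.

C6

Tallying each carbon's bonds:
C1: 1C, 2H, 1Cl → 0 − 2 + 1 = -1
C2: 2C, 1H, 1F → 0 − 1 + 1 = 0
C3: 3C, 1F → 0 + 1 = +1
C4: 3C, 1O → 0 + 1 = +1
C5: 3C, 1O → 0 + 1 = +1
C6: 2C, 2H → 0 − 2 = -2
The most reduced carbon is C6 at -2.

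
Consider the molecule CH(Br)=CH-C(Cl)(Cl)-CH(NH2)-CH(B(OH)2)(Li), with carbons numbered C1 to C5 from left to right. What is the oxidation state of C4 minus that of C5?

+3

C4: 2C, 1H, 1N → 0 − 1 + 1 = 0
C5: 1C, 1H, 1Li, 1B → 0 − 1 − 1 − 1 = -3
Difference: 0 − (-3) = +3.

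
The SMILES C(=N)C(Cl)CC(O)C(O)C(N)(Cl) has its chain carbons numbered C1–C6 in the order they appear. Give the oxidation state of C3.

-2

Assign +1 per bond to O/N/halogen, −1 per bond to H or an electropositive element, and 0 per bond to carbon.
C3 has one bond to C (0), one bond to C (0), one bond to H (-1), one bond to H (-1).
Oxidation state = 0 + 0 − 1 − 1 = -2.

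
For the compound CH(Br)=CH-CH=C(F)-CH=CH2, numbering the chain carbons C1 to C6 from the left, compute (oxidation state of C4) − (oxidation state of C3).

+2

C4: 3C, 1F → 0 + 1 = +1
C3: 3C, 1H → 0 − 1 = -1
Difference: +1 − (-1) = +2.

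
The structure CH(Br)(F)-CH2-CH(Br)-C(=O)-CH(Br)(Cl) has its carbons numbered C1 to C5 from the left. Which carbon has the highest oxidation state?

C4

Tallying each carbon's bonds:
C1: 1C, 1H, 1F, 1Br → 0 − 1 + 1 + 1 = +1
C2: 2C, 2H → 0 − 2 = -2
C3: 2C, 1H, 1Br → 0 − 1 + 1 = 0
C4: 2C, 2O → 0 + 2 = +2
C5: 1C, 1H, 1Cl, 1Br → 0 − 1 + 1 + 1 = +1
The most oxidised carbon is C4 at +2.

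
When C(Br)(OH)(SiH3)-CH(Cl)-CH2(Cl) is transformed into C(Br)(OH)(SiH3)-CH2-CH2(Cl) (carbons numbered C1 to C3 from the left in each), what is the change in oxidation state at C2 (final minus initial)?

-2

Before: C2 has 2 bonds to C, 1 bond to H, 1 bond to Cl → oxidation state 0.
After: C2 has 2 bonds to C, 2 bonds to H → oxidation state -2.
Δ = -2 − (0) = -2, so this is a reduction at C2.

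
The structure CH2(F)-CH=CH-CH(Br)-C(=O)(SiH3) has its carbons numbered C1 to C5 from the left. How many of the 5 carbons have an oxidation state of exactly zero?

1

Tallying each carbon's bonds:
C1: 1C, 2H, 1F → 0 − 2 + 1 = -1
C2: 3C, 1H → 0 − 1 = -1
C3: 3C, 1H → 0 − 1 = -1
C4: 2C, 1H, 1Br → 0 − 1 + 1 = 0
C5: 1C, 2O, 1Si → 0 + 2 − 1 = +1
1 carbon (C4) meets the condition.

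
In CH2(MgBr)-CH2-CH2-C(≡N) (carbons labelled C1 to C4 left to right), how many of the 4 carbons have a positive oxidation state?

1

Tallying each carbon's bonds:
C1: 1C, 2H, 1Mg → 0 − 2 − 1 = -3
C2: 2C, 2H → 0 − 2 = -2
C3: 2C, 2H → 0 − 2 = -2
C4: 1C, 3N → 0 + 3 = +3
1 carbon (C4) meets the condition.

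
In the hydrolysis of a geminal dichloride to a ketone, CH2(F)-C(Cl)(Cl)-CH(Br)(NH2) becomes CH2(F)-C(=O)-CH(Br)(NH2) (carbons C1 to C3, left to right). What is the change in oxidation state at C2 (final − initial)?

Before: C2 has 2 bonds to C, 2 bonds to Cl → oxidation state +2.
After: C2 has 2 bonds to C, 2 bonds to O → oxidation state +2.
Δ = +2 − (+2) = 0, so no net redox change at C2.

0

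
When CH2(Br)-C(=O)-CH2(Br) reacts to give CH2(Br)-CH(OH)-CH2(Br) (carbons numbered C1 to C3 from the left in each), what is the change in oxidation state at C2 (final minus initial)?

Before: C2 has 2 bonds to C, 2 bonds to O → oxidation state +2.
After: C2 has 2 bonds to C, 1 bond to H, 1 bond to O → oxidation state 0.
Δ = 0 − (+2) = -2, so this is a reduction at C2.

-2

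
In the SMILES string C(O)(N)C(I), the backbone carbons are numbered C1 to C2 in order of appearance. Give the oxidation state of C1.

C1 has one bond to C (0), one bond to H (-1), one bond to O (+1), one bond to N (+1).
Oxidation state = 0 − 1 + 1 + 1 = +1.

+1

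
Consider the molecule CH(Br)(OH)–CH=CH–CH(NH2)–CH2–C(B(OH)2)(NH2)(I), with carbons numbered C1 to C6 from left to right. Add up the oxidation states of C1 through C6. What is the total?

-2

Tallying each carbon's bonds:
C1: 1C, 1H, 1O, 1Br → 0 − 1 + 1 + 1 = +1
C2: 3C, 1H → 0 − 1 = -1
C3: 3C, 1H → 0 − 1 = -1
C4: 2C, 1H, 1N → 0 − 1 + 1 = 0
C5: 2C, 2H → 0 − 2 = -2
C6: 1C, 1N, 1I, 1B → 0 + 1 + 1 − 1 = +1
Sum = +1 − 1 − 1 + 0 − 2 + 1 = -2.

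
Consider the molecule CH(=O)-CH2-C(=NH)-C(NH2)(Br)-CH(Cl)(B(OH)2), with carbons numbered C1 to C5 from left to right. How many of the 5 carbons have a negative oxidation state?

Tallying each carbon's bonds:
C1: 1C, 1H, 2O → 0 − 1 + 2 = +1
C2: 2C, 2H → 0 − 2 = -2
C3: 2C, 2N → 0 + 2 = +2
C4: 2C, 1N, 1Br → 0 + 1 + 1 = +2
C5: 1C, 1H, 1Cl, 1B → 0 − 1 + 1 − 1 = -1
2 carbons (C2, C5) meet the condition.

2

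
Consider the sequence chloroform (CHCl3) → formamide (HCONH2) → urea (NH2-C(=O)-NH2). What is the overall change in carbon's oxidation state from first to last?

+2

Carbon oxidation states along the series — chloroform: +2, formamide: +2, urea: +4.
Net change = +4 − (+2) = +2.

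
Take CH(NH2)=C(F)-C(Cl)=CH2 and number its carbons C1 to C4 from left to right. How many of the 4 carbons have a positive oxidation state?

2

Each bond to a more electronegative atom (O, N, halogen) counts +1, each bond to a less electronegative atom (H, metal, B, Si) counts −1, and each C–C bond counts 0. Tallying each carbon:
C1: 2C, 1H, 1N → 0 − 1 + 1 = 0
C2: 3C, 1F → 0 + 1 = +1
C3: 3C, 1Cl → 0 + 1 = +1
C4: 2C, 2H → 0 − 2 = -2
2 carbons (C2, C3) meet the condition.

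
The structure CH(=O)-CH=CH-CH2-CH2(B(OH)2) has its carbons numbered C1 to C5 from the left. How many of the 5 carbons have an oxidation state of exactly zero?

0

Tallying each carbon's bonds:
C1: 1C, 1H, 2O → 0 − 1 + 2 = +1
C2: 3C, 1H → 0 − 1 = -1
C3: 3C, 1H → 0 − 1 = -1
C4: 2C, 2H → 0 − 2 = -2
C5: 1C, 2H, 1B → 0 − 2 − 1 = -3
0 carbons meet the condition.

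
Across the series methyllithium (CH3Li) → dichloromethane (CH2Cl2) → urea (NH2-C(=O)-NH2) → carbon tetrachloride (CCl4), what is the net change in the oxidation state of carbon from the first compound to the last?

Carbon oxidation states along the series — methyllithium: -4, dichloromethane: 0, urea: +4, carbon tetrachloride: +4.
Net change = +4 − (-4) = +8.

+8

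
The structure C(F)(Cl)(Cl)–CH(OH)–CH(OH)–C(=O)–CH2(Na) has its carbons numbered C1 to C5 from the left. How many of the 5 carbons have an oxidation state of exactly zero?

2

Each bond to a more electronegative atom (O, N, halogen) counts +1, each bond to a less electronegative atom (H, metal, B, Si) counts −1, and each C–C bond counts 0. Tallying each carbon:
C1: 1C, 1F, 2Cl → 0 + 1 + 2 = +3
C2: 2C, 1H, 1O → 0 − 1 + 1 = 0
C3: 2C, 1H, 1O → 0 − 1 + 1 = 0
C4: 2C, 2O → 0 + 2 = +2
C5: 1C, 2H, 1Na → 0 − 2 − 1 = -3
2 carbons (C2, C3) meet the condition.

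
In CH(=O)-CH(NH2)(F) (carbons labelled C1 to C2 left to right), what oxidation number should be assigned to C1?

+1

C1 has one bond to C (0), one bond to H (-1), a double bond to O (2×+1 = +2).
Oxidation state = 0 − 1 + 2 = +1.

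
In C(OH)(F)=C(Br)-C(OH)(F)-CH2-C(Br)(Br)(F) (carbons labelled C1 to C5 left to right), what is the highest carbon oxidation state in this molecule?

Assign +1 per bond to O/N/halogen, −1 per bond to H or an electropositive element, and 0 per bond to carbon. Tallying each carbon:
C1: 2C, 1O, 1F → 0 + 1 + 1 = +2
C2: 3C, 1Br → 0 + 1 = +1
C3: 2C, 1O, 1F → 0 + 1 + 1 = +2
C4: 2C, 2H → 0 − 2 = -2
C5: 1C, 1F, 2Br → 0 + 1 + 2 = +3
The highest value is +3.

+3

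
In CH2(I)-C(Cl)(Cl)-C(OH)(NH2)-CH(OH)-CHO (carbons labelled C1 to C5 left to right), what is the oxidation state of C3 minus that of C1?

+3

C3: 2C, 1O, 1N → 0 + 1 + 1 = +2
C1: 1C, 2H, 1I → 0 − 2 + 1 = -1
Difference: +2 − (-1) = +3.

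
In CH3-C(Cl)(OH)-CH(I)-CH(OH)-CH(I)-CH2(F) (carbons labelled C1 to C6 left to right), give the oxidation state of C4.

Assign +1 per bond to O/N/halogen, −1 per bond to H or an electropositive element, and 0 per bond to carbon.
C4 has one bond to C (0), one bond to C (0), one bond to H (-1), one bond to O (+1).
Oxidation state = 0 + 0 − 1 + 1 = 0.

0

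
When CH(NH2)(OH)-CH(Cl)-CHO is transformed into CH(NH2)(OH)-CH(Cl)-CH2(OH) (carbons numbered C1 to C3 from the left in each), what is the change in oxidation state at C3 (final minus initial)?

-2

Before: C3 has 1 bond to C, 1 bond to H, 2 bonds to O → oxidation state +1.
After: C3 has 1 bond to C, 2 bonds to H, 1 bond to O → oxidation state -1.
Δ = -1 − (+1) = -2, so this is a reduction at C3.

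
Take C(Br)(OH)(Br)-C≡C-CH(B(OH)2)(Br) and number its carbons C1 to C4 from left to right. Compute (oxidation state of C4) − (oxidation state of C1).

-4

C4: 1C, 1H, 1Br, 1B → 0 − 1 + 1 − 1 = -1
C1: 1C, 1O, 2Br → 0 + 1 + 2 = +3
Difference: -1 − (+3) = -4.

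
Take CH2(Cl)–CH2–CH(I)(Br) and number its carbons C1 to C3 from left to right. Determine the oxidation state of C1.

Count +1 for every bond to an atom more electronegative than carbon and −1 for every bond to one less electronegative; C–C bonds are 0.
C1 has one bond to C (0), one bond to Cl (+1), one bond to H (-1), one bond to H (-1).
Oxidation state = 0 + 1 − 1 − 1 = -1.

-1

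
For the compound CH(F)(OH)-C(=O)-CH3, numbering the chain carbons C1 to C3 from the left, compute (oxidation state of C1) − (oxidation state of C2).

-1

C1: 1C, 1H, 1O, 1F → 0 − 1 + 1 + 1 = +1
C2: 2C, 2O → 0 + 2 = +2
Difference: +1 − (+2) = -1.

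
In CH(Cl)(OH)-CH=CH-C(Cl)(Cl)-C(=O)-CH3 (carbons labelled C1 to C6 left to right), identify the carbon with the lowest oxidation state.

C6

Tallying each carbon's bonds:
C1: 1C, 1H, 1O, 1Cl → 0 − 1 + 1 + 1 = +1
C2: 3C, 1H → 0 − 1 = -1
C3: 3C, 1H → 0 − 1 = -1
C4: 2C, 2Cl → 0 + 2 = +2
C5: 2C, 2O → 0 + 2 = +2
C6: 1C, 3H → 0 − 3 = -3
The most reduced carbon is C6 at -3.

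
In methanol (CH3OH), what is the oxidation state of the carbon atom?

-2

The carbon has one bond to H (-1), one bond to H (-1), one bond to H (-1), one bond to O (+1).
Oxidation state = -1 − 1 − 1 + 1 = -2.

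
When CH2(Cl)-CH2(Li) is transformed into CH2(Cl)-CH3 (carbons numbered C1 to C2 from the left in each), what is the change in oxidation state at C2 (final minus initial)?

0

Before: C2 has 1 bond to C, 2 bonds to H, 1 bond to Li → oxidation state -3.
After: C2 has 1 bond to C, 3 bonds to H → oxidation state -3.
Δ = -3 − (-3) = 0, so no net redox change at C2.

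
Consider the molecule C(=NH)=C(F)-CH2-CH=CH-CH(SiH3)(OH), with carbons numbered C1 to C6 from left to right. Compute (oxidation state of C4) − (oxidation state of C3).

+1

C4: 3C, 1H → 0 − 1 = -1
C3: 2C, 2H → 0 − 2 = -2
Difference: -1 − (-2) = +1.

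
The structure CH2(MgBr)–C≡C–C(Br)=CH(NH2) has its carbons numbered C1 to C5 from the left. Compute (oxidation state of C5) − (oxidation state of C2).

0

C5: 2C, 1H, 1N → 0 − 1 + 1 = 0
C2: 4C → 0 = 0
Difference: 0 − (0) = 0.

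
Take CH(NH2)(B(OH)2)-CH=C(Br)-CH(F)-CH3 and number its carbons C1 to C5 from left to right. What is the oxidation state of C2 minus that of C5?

+2

C2: 3C, 1H → 0 − 1 = -1
C5: 1C, 3H → 0 − 3 = -3
Difference: -1 − (-3) = +2.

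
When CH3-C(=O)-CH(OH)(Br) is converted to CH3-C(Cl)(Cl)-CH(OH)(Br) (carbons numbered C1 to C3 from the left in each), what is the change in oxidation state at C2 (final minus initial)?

0

Before: C2 has 2 bonds to C, 2 bonds to O → oxidation state +2.
After: C2 has 2 bonds to C, 2 bonds to Cl → oxidation state +2.
Δ = +2 − (+2) = 0, so no net redox change at C2.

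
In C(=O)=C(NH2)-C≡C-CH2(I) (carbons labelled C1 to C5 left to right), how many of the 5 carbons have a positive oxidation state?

Each bond to a more electronegative atom (O, N, halogen) counts +1, each bond to a less electronegative atom (H, metal, B, Si) counts −1, and each C–C bond counts 0. Tallying each carbon:
C1: 2C, 2O → 0 + 2 = +2
C2: 3C, 1N → 0 + 1 = +1
C3: 4C → 0 = 0
C4: 4C → 0 = 0
C5: 1C, 2H, 1I → 0 − 2 + 1 = -1
2 carbons (C1, C2) meet the condition.

2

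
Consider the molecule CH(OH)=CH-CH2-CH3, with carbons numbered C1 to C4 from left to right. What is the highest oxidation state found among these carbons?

Tallying each carbon's bonds:
C1: 2C, 1H, 1O → 0 − 1 + 1 = 0
C2: 3C, 1H → 0 − 1 = -1
C3: 2C, 2H → 0 − 2 = -2
C4: 1C, 3H → 0 − 3 = -3
The highest value is 0.

0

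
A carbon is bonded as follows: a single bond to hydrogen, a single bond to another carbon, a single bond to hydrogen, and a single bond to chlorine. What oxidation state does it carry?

-1

Assign +1 per bond to O/N/halogen, −1 per bond to H or an electropositive element, and 0 per bond to carbon.
The carbon has one bond to C (0), one bond to H (-1), one bond to Cl (+1), one bond to H (-1).
Oxidation state = 0 − 1 + 1 − 1 = -1.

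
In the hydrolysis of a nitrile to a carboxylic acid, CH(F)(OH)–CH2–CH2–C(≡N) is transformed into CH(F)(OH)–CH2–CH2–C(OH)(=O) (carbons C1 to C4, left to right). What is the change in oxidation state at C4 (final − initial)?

Before: C4 has 1 bond to C, 3 bonds to N → oxidation state +3.
After: C4 has 1 bond to C, 3 bonds to O → oxidation state +3.
Δ = +3 − (+3) = 0, so no net redox change at C4.

0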